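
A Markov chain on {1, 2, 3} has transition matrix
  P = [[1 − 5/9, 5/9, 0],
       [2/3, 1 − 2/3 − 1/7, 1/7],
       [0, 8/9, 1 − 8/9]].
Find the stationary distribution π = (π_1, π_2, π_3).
π = (336/661, 280/661, 45/661)

This is a birth-death chain on three states, which satisfies detailed balance: π_1 · P_{12} = π_2 · P_{21} and π_2 · P_{23} = π_3 · P_{32}.
From π_1 · 5/9 = π_2 · 2/3: π_2/π_1 = (5/9)/(2/3) = 5/6.
From π_2 · 1/7 = π_3 · 8/9: π_3/π_2 = (1/7)/(8/9) = 9/56.
Take π_1 proportional to 1; then unnormalized π = (1, 5/6, 15/112). Normalize by dividing by the sum 661/336:
  π = (336/661, 280/661, 45/661).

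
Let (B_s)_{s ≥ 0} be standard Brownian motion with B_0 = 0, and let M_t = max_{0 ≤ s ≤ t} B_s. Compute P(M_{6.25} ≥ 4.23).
P(M_{6.25} ≥ 4.23) = 2·P(B_{6.25} ≥ 4.23) = 2(1 − Φ(4.23/√6.25)) ≈ 0.0906

By the reflection principle for Brownian motion, P(M_t ≥ a) = 2 · P(B_t ≥ a) for a ≥ 0. Since B_t ~ N(0, t), P(B_t ≥ 4.23) = 1 − Φ(4.23/√t) = 1 − Φ(4.23/√6.25) = 1 − Φ(1.6920). So
  P(M_{6.25} ≥ 4.23) = 2(1 − Φ(1.6920)) ≈ 0.0906.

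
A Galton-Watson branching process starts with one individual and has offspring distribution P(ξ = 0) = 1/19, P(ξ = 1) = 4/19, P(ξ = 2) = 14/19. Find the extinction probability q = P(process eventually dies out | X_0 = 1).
q = 1/14

The pgf is f(s) = 1/19 + 4/19·s + 14/19·s². The extinction probability q is the smallest fixed point of f in [0, 1]. Setting s = f(s):
  14/19·s² + (4/19 − 1)·s + 1/19 = 0
  14/19·s² − (1/19 + 14/19)·s + 1/19 = 0
which factors as (s − 1)·(14/19·s − 1/19) = 0, giving roots s = 1 and s = (1/19)/(14/19) = 1/14.
Mean offspring μ = 4/19 + 2·14/19 = 32/19 > 1 (supercritical), so q < 1. The extinction probability is the smaller root: q = (1/19)/(14/19) = 1/14.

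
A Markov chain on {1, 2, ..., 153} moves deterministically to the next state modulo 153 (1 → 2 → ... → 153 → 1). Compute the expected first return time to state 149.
E[T_149 | X_0 = 149] = 153

The chain cycles deterministically, so starting at state 149 it returns in exactly 153 steps. Equivalently, the stationary distribution is uniform π_j = 1/153 for every state j, so by Kac's formula E[T_149] = 1/π_149 = 153.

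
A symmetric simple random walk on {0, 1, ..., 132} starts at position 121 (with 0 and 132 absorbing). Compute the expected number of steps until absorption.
E[τ | X_0 = 121] = 1331

Let v_k = E[τ | X_0 = k]. Boundary: v_0 = v_132 = 0. Recurrence: v_k = 1 + (v_{k-1} + v_{k+1})/2 for 1 ≤ k ≤ 131. The particular solution to v_k − (v_{k-1} + v_{k+1})/2 = 1 is v_k = −k^2. Adding homogeneous solution A + B k and matching boundaries gives v_k = k (132 − k). Substituting k = 121: v_121 = 121 · 11 = 1331.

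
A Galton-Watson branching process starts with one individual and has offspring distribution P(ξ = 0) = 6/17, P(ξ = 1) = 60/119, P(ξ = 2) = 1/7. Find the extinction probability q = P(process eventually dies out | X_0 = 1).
q = 1

Mean offspring μ = 0·6/17 + 1·60/119 + 2·1/7 = 94/119 ≤ 1. For μ ≤ 1 with offspring not concentrated at 1, the Galton-Watson process goes extinct almost surely, so q = 1.
(Algebraic check: The pgf is f(s) = 6/17 + 60/119·s + 1/7·s². The extinction probability q is the smallest fixed point of f in [0, 1]. Setting s = f(s):
  1/7·s² + (60/119 − 1)·s + 6/17 = 0
  1/7·s² − (6/17 + 1/7)·s + 6/17 = 0
which factors as (s − 1)·(1/7·s − 6/17) = 0, giving roots s = 1 and s = (6/17)/(1/7) = 42/17. Since 42/17 ≥ 1, the smallest root in [0, 1] is s = 1.)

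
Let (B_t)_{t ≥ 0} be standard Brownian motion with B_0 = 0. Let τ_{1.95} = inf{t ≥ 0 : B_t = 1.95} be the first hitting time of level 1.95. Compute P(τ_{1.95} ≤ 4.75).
P(τ_{1.95} ≤ 4.75) = 2(1 − Φ(1.95/√4.75)) = 2(1 − Φ(0.8947)) ≈ 0.3709

By the reflection principle for standard BM, P(τ_b ≤ t) = 2 · P(B_t ≥ b). Since B_t ~ N(0, t), P(B_t ≥ 1.95) = 1 − Φ(1.95/√t) = 1 − Φ(1.95/√4.75) = 1 − Φ(0.8947) ≈ 0.18547. Doubling: P(τ_{1.95} ≤ 4.75) ≈ 2 · 0.18547 = 0.37094 ≈ 0.3709.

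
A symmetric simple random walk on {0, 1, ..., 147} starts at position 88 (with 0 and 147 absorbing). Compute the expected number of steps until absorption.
E[τ | X_0 = 88] = 5192

Let v_k = E[τ | X_0 = k]. Boundary: v_0 = v_147 = 0. Recurrence: v_k = 1 + (v_{k-1} + v_{k+1})/2 for 1 ≤ k ≤ 146. The particular solution to v_k − (v_{k-1} + v_{k+1})/2 = 1 is v_k = −k^2. Adding homogeneous solution A + B k and matching boundaries gives v_k = k (147 − k). Substituting k = 88: v_88 = 88 · 59 = 5192.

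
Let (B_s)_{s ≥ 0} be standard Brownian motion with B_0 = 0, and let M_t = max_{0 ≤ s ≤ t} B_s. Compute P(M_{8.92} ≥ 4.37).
P(M_{8.92} ≥ 4.37) = 2·P(B_{8.92} ≥ 4.37) = 2(1 − Φ(4.37/√8.92)) ≈ 0.1434

By the reflection principle for Brownian motion, P(M_t ≥ a) = 2 · P(B_t ≥ a) for a ≥ 0. Since B_t ~ N(0, t), P(B_t ≥ 4.37) = 1 − Φ(4.37/√t) = 1 − Φ(4.37/√8.92) = 1 − Φ(1.4632). So
  P(M_{8.92} ≥ 4.37) = 2(1 − Φ(1.4632)) ≈ 0.1434.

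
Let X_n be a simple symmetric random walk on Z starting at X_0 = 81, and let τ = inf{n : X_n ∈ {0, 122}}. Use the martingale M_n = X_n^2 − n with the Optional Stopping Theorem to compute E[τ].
E[τ] = 3321

M_n = X_n^2 − n is a martingale (since E[X_{n+1}^2 | F_n] = X_n^2 + 1). By OST (τ has finite mean in a bounded region), E[M_τ] = E[M_0] = X_0^2 − 0 = 81^2 = 6561. Also E[M_τ] = E[X_τ^2] − E[τ]. The walk exits at 0 or 122, with P(hit 122 first) = 81/122, so E[X_τ^2] = 122^2 · 81/122 + 0 = 9882. Thus E[τ] = E[X_τ^2] − E[M_τ] = 9882 − 6561 = 3321 = 81(122 − 81) = 3321.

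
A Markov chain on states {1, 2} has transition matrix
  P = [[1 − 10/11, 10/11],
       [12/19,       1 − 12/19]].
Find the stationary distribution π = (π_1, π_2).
π_1 = 66/161, π_2 = 95/161

Solve πP = π with π_1 + π_2 = 1. From πP = π: π_1 · (1 − 10/11) + π_2 · 12/19 = π_1 ⇒ π_2 · 12/19 = π_1 · 10/11 ⇒ π_2/π_1 = (10/11)/(12/19) = 95/66. Together with π_1 + π_2 = 1:
  π_1 = (12/19)/(10/11 + 12/19) = (12/19)/(322/209) = 66/161,
  π_2 = (10/11)/(10/11 + 12/19) = (10/11)/(322/209) = 95/161.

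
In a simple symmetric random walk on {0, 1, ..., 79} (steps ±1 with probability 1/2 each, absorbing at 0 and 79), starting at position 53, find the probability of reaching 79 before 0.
P(hit 79 before 0) = 53/79

Let u_k = P(hit 79 before 0 | start at k). Then u_0 = 0, u_79 = 1, and u_k = u_{k-1}/2 + u_{k+1}/2 for 1 ≤ k ≤ 78. This harmonic recurrence is solved by u_k = k/79, giving u_53 = 53/79.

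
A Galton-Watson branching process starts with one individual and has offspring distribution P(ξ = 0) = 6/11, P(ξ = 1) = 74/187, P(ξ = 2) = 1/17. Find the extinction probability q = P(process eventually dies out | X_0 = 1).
q = 1

Mean offspring μ = 0·6/11 + 1·74/187 + 2·1/17 = 96/187 ≤ 1. For μ ≤ 1 with offspring not concentrated at 1, the Galton-Watson process goes extinct almost surely, so q = 1.
(Algebraic check: The pgf is f(s) = 6/11 + 74/187·s + 1/17·s². The extinction probability q is the smallest fixed point of f in [0, 1]. Setting s = f(s):
  1/17·s² + (74/187 − 1)·s + 6/11 = 0
  1/17·s² − (6/11 + 1/17)·s + 6/11 = 0
which factors as (s − 1)·(1/17·s − 6/11) = 0, giving roots s = 1 and s = (6/11)/(1/17) = 102/11. Since 102/11 ≥ 1, the smallest root in [0, 1] is s = 1.)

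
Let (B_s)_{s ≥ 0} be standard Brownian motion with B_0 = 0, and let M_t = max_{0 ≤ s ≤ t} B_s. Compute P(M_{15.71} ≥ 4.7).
P(M_{15.71} ≥ 4.7) = 2·P(B_{15.71} ≥ 4.7) = 2(1 − Φ(4.7/√15.71)) ≈ 0.2357

By the reflection principle for Brownian motion, P(M_t ≥ a) = 2 · P(B_t ≥ a) for a ≥ 0. Since B_t ~ N(0, t), P(B_t ≥ 4.7) = 1 − Φ(4.7/√t) = 1 − Φ(4.7/√15.71) = 1 − Φ(1.1858). So
  P(M_{15.71} ≥ 4.7) = 2(1 − Φ(1.1858)) ≈ 0.2357.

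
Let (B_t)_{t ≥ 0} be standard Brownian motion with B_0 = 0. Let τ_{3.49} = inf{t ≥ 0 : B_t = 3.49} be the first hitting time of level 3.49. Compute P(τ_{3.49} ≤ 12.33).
P(τ_{3.49} ≤ 12.33) = 2(1 − Φ(3.49/√12.33)) = 2(1 − Φ(0.9939)) ≈ 0.3203

By the reflection principle for standard BM, P(τ_b ≤ t) = 2 · P(B_t ≥ b). Since B_t ~ N(0, t), P(B_t ≥ 3.49) = 1 − Φ(3.49/√t) = 1 − Φ(3.49/√12.33) = 1 − Φ(0.9939) ≈ 0.16014. Doubling: P(τ_{3.49} ≤ 12.33) ≈ 2 · 0.16014 = 0.32028 ≈ 0.3203.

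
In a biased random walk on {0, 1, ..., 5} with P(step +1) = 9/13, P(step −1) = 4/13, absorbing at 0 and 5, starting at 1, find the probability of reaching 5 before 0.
P(hit 5 before 0) = (1 − (4/9)^1) / (1 − (4/9)^5) = 6561/11605

Let u_k denote P(reach 5 before 0 | start at k). Boundary: u_0 = 0, u_5 = 1. Recurrence: u_k = 9/13·u_{k+1} + 4/13·u_{k-1} for 1 ≤ k ≤ 4. Try u_k = A + B·r^k with r = q/p = (4/13)/(9/13) = 4/9. Substitution satisfies the recurrence; boundary conditions give:
  u_k = (1 − r^k) / (1 − r^N) = (1 − (4/9)^1) / (1 − (4/9)^5) = 6561/11605.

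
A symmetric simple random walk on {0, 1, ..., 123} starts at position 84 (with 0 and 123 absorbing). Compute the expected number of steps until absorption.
E[τ | X_0 = 84] = 3276

Let v_k = E[τ | X_0 = k]. Boundary: v_0 = v_123 = 0. Recurrence: v_k = 1 + (v_{k-1} + v_{k+1})/2 for 1 ≤ k ≤ 122. The particular solution to v_k − (v_{k-1} + v_{k+1})/2 = 1 is v_k = −k^2. Adding homogeneous solution A + B k and matching boundaries gives v_k = k (123 − k). Substituting k = 84: v_84 = 84 · 39 = 3276.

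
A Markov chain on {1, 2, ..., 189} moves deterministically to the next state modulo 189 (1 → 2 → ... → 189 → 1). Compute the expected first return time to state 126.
E[T_126 | X_0 = 126] = 189

The chain cycles deterministically, so starting at state 126 it returns in exactly 189 steps. Equivalently, the stationary distribution is uniform π_j = 1/189 for every state j, so by Kac's formula E[T_126] = 1/π_126 = 189.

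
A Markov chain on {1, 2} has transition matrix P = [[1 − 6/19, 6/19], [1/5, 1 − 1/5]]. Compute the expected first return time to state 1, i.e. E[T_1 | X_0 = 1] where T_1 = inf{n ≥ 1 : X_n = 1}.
E[T_1 | X_0 = 1] = 1/π_1 = 49/19

For an irreducible recurrent Markov chain with stationary distribution π, E[T_i | X_0 = i] = 1/π_i (Kac's formula). Here π_1 = (1/5)/(6/19 + 1/5) = (1/5)/(49/95) = 19/49, so E[T_1 | X_0 = 1] = 1/π_1 = (6/19 + 1/5)/(1/5) = (49/95)/(1/5) = 49/19.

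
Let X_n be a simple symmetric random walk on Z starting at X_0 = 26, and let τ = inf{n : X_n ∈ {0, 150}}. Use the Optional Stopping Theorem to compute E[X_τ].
E[X_τ] = 26

X_n is a martingale and τ is a bounded-mean stopping time (indeed τ is finite a.s. with bounded expectation since the walk is in a bounded region). By the OST, E[X_τ] = E[X_0] = 26. Equivalently: E[X_τ] = 150 · P(hit 150 first) + 0 · P(hit 0 first) = 150 · (26/150) = 26.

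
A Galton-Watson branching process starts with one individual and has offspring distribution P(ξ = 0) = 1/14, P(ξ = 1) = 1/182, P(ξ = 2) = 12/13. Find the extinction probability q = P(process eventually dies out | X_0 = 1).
q = 13/168

The pgf is f(s) = 1/14 + 1/182·s + 12/13·s². The extinction probability q is the smallest fixed point of f in [0, 1]. Setting s = f(s):
  12/13·s² + (1/182 − 1)·s + 1/14 = 0
  12/13·s² − (1/14 + 12/13)·s + 1/14 = 0
which factors as (s − 1)·(12/13·s − 1/14) = 0, giving roots s = 1 and s = (1/14)/(12/13) = 13/168.
Mean offspring μ = 1/182 + 2·12/13 = 337/182 > 1 (supercritical), so q < 1. The extinction probability is the smaller root: q = (1/14)/(12/13) = 13/168.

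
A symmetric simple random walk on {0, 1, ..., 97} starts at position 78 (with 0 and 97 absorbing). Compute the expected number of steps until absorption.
E[τ | X_0 = 78] = 1482

Let v_k = E[τ | X_0 = k]. Boundary: v_0 = v_97 = 0. Recurrence: v_k = 1 + (v_{k-1} + v_{k+1})/2 for 1 ≤ k ≤ 96. The particular solution to v_k − (v_{k-1} + v_{k+1})/2 = 1 is v_k = −k^2. Adding homogeneous solution A + B k and matching boundaries gives v_k = k (97 − k). Substituting k = 78: v_78 = 78 · 19 = 1482.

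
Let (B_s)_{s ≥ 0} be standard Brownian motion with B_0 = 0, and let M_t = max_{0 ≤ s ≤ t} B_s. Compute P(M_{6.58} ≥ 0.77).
P(M_{6.58} ≥ 0.77) = 2·P(B_{6.58} ≥ 0.77) = 2(1 − Φ(0.77/√6.58)) ≈ 0.7640

By the reflection principle for Brownian motion, P(M_t ≥ a) = 2 · P(B_t ≥ a) for a ≥ 0. Since B_t ~ N(0, t), P(B_t ≥ 0.77) = 1 − Φ(0.77/√t) = 1 − Φ(0.77/√6.58) = 1 − Φ(0.3002). So
  P(M_{6.58} ≥ 0.77) = 2(1 − Φ(0.3002)) ≈ 0.7640.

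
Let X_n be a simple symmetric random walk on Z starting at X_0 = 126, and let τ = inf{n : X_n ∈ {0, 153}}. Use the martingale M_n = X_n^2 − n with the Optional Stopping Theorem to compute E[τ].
E[τ] = 3402

M_n = X_n^2 − n is a martingale (since E[X_{n+1}^2 | F_n] = X_n^2 + 1). By OST (τ has finite mean in a bounded region), E[M_τ] = E[M_0] = X_0^2 − 0 = 126^2 = 15876. Also E[M_τ] = E[X_τ^2] − E[τ]. The walk exits at 0 or 153, with P(hit 153 first) = 126/153, so E[X_τ^2] = 153^2 · 126/153 + 0 = 19278. Thus E[τ] = E[X_τ^2] − E[M_τ] = 19278 − 15876 = 3402 = 126(153 − 126) = 3402.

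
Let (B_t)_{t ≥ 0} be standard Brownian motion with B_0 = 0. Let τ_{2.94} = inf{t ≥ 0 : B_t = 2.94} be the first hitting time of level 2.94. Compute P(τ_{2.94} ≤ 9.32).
P(τ_{2.94} ≤ 9.32) = 2(1 − Φ(2.94/√9.32)) = 2(1 − Φ(0.9630)) ≈ 0.3355

By the reflection principle for standard BM, P(τ_b ≤ t) = 2 · P(B_t ≥ b). Since B_t ~ N(0, t), P(B_t ≥ 2.94) = 1 − Φ(2.94/√t) = 1 − Φ(2.94/√9.32) = 1 − Φ(0.9630) ≈ 0.16777. Doubling: P(τ_{2.94} ≤ 9.32) ≈ 2 · 0.16777 = 0.33554 ≈ 0.3355.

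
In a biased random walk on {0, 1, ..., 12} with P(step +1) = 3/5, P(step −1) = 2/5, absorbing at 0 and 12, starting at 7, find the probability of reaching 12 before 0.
P(hit 12 before 0) = (1 − (2/3)^7) / (1 − (2/3)^12) = 500337/527345

Let u_k denote P(reach 12 before 0 | start at k). Boundary: u_0 = 0, u_12 = 1. Recurrence: u_k = 3/5·u_{k+1} + 2/5·u_{k-1} for 1 ≤ k ≤ 11. Try u_k = A + B·r^k with r = q/p = (2/5)/(3/5) = 2/3. Substitution satisfies the recurrence; boundary conditions give:
  u_k = (1 − r^k) / (1 − r^N) = (1 − (2/3)^7) / (1 − (2/3)^12) = 500337/527345.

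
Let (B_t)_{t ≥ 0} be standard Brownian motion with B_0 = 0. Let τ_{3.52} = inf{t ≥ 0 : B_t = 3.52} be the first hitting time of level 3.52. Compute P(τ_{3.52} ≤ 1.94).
P(τ_{3.52} ≤ 1.94) = 2(1 − Φ(3.52/√1.94)) = 2(1 − Φ(2.5272)) ≈ 0.0115

By the reflection principle for standard BM, P(τ_b ≤ t) = 2 · P(B_t ≥ b). Since B_t ~ N(0, t), P(B_t ≥ 3.52) = 1 − Φ(3.52/√t) = 1 − Φ(3.52/√1.94) = 1 − Φ(2.5272) ≈ 0.00575. Doubling: P(τ_{3.52} ≤ 1.94) ≈ 2 · 0.00575 = 0.01150 ≈ 0.0115.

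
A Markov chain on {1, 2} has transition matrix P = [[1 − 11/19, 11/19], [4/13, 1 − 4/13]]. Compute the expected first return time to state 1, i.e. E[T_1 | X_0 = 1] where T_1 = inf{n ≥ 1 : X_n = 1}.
E[T_1 | X_0 = 1] = 1/π_1 = 219/76

For an irreducible recurrent Markov chain with stationary distribution π, E[T_i | X_0 = i] = 1/π_i (Kac's formula). Here π_1 = (4/13)/(11/19 + 4/13) = (4/13)/(219/247) = 76/219, so E[T_1 | X_0 = 1] = 1/π_1 = (11/19 + 4/13)/(4/13) = (219/247)/(4/13) = 219/76.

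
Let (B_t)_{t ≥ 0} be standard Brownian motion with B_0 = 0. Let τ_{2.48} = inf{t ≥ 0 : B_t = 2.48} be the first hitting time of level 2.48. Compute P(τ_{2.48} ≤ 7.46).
P(τ_{2.48} ≤ 7.46) = 2(1 − Φ(2.48/√7.46)) = 2(1 − Φ(0.9080)) ≈ 0.3639

By the reflection principle for standard BM, P(τ_b ≤ t) = 2 · P(B_t ≥ b). Since B_t ~ N(0, t), P(B_t ≥ 2.48) = 1 − Φ(2.48/√t) = 1 − Φ(2.48/√7.46) = 1 − Φ(0.9080) ≈ 0.18194. Doubling: P(τ_{2.48} ≤ 7.46) ≈ 2 · 0.18194 = 0.36388 ≈ 0.3639.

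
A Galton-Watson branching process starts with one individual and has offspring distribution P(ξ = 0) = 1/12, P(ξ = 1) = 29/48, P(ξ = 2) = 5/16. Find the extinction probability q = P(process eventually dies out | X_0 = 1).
q = 4/15

The pgf is f(s) = 1/12 + 29/48·s + 5/16·s². The extinction probability q is the smallest fixed point of f in [0, 1]. Setting s = f(s):
  5/16·s² + (29/48 − 1)·s + 1/12 = 0
  5/16·s² − (1/12 + 5/16)·s + 1/12 = 0
which factors as (s − 1)·(5/16·s − 1/12) = 0, giving roots s = 1 and s = (1/12)/(5/16) = 4/15.
Mean offspring μ = 29/48 + 2·5/16 = 59/48 > 1 (supercritical), so q < 1. The extinction probability is the smaller root: q = (1/12)/(5/16) = 4/15.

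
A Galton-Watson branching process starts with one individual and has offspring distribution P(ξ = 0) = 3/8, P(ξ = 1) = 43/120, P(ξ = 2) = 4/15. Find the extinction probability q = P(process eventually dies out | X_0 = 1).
q = 1

Mean offspring μ = 0·3/8 + 1·43/120 + 2·4/15 = 107/120 ≤ 1. For μ ≤ 1 with offspring not concentrated at 1, the Galton-Watson process goes extinct almost surely, so q = 1.
(Algebraic check: The pgf is f(s) = 3/8 + 43/120·s + 4/15·s². The extinction probability q is the smallest fixed point of f in [0, 1]. Setting s = f(s):
  4/15·s² + (43/120 − 1)·s + 3/8 = 0
  4/15·s² − (3/8 + 4/15)·s + 3/8 = 0
which factors as (s − 1)·(4/15·s − 3/8) = 0, giving roots s = 1 and s = (3/8)/(4/15) = 45/32. Since 45/32 ≥ 1, the smallest root in [0, 1] is s = 1.)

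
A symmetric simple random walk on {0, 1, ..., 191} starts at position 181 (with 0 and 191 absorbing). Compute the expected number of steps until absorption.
E[τ | X_0 = 181] = 1810

Let v_k = E[τ | X_0 = k]. Boundary: v_0 = v_191 = 0. Recurrence: v_k = 1 + (v_{k-1} + v_{k+1})/2 for 1 ≤ k ≤ 190. The particular solution to v_k − (v_{k-1} + v_{k+1})/2 = 1 is v_k = −k^2. Adding homogeneous solution A + B k and matching boundaries gives v_k = k (191 − k). Substituting k = 181: v_181 = 181 · 10 = 1810.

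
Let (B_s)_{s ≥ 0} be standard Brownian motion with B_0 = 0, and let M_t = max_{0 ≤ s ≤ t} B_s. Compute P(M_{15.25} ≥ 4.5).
P(M_{15.25} ≥ 4.5) = 2·P(B_{15.25} ≥ 4.5) = 2(1 − Φ(4.5/√15.25)) ≈ 0.2492

By the reflection principle for Brownian motion, P(M_t ≥ a) = 2 · P(B_t ≥ a) for a ≥ 0. Since B_t ~ N(0, t), P(B_t ≥ 4.5) = 1 − Φ(4.5/√t) = 1 − Φ(4.5/√15.25) = 1 − Φ(1.1523). So
  P(M_{15.25} ≥ 4.5) = 2(1 − Φ(1.1523)) ≈ 0.2492.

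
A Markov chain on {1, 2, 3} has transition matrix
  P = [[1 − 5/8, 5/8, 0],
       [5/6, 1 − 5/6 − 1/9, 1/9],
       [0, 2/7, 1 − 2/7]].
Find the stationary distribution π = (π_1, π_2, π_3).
π = (24/49, 18/49, 1/7)

This is a birth-death chain on three states, which satisfies detailed balance: π_1 · P_{12} = π_2 · P_{21} and π_2 · P_{23} = π_3 · P_{32}.
From π_1 · 5/8 = π_2 · 5/6: π_2/π_1 = (5/8)/(5/6) = 3/4.
From π_2 · 1/9 = π_3 · 2/7: π_3/π_2 = (1/9)/(2/7) = 7/18.
Take π_1 proportional to 1; then unnormalized π = (1, 3/4, 7/24). Normalize by dividing by the sum 49/24:
  π = (24/49, 18/49, 1/7).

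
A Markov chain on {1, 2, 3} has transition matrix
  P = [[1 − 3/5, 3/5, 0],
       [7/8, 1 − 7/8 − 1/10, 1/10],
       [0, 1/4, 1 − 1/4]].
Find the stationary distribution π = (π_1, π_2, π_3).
π = (25/49, 120/343, 48/343)

This is a birth-death chain on three states, which satisfies detailed balance: π_1 · P_{12} = π_2 · P_{21} and π_2 · P_{23} = π_3 · P_{32}.
From π_1 · 3/5 = π_2 · 7/8: π_2/π_1 = (3/5)/(7/8) = 24/35.
From π_2 · 1/10 = π_3 · 1/4: π_3/π_2 = (1/10)/(1/4) = 2/5.
Take π_1 proportional to 1; then unnormalized π = (1, 24/35, 48/175). Normalize by dividing by the sum 49/25:
  π = (25/49, 120/343, 48/343).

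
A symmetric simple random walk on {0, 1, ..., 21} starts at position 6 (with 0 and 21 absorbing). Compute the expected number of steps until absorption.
E[τ | X_0 = 6] = 90

Let v_k = E[τ | X_0 = k]. Boundary: v_0 = v_21 = 0. Recurrence: v_k = 1 + (v_{k-1} + v_{k+1})/2 for 1 ≤ k ≤ 20. The particular solution to v_k − (v_{k-1} + v_{k+1})/2 = 1 is v_k = −k^2. Adding homogeneous solution A + B k and matching boundaries gives v_k = k (21 − k). Substituting k = 6: v_6 = 6 · 15 = 90.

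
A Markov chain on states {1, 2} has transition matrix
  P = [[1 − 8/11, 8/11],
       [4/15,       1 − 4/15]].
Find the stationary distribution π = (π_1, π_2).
π_1 = 11/41, π_2 = 30/41

Solve πP = π with π_1 + π_2 = 1. From πP = π: π_1 · (1 − 8/11) + π_2 · 4/15 = π_1 ⇒ π_2 · 4/15 = π_1 · 8/11 ⇒ π_2/π_1 = (8/11)/(4/15) = 30/11. Together with π_1 + π_2 = 1:
  π_1 = (4/15)/(8/11 + 4/15) = (4/15)/(164/165) = 11/41,
  π_2 = (8/11)/(8/11 + 4/15) = (8/11)/(164/165) = 30/41.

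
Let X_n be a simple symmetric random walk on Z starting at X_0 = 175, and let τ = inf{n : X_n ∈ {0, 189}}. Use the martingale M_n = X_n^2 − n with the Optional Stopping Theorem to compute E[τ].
E[τ] = 2450

M_n = X_n^2 − n is a martingale (since E[X_{n+1}^2 | F_n] = X_n^2 + 1). By OST (τ has finite mean in a bounded region), E[M_τ] = E[M_0] = X_0^2 − 0 = 175^2 = 30625. Also E[M_τ] = E[X_τ^2] − E[τ]. The walk exits at 0 or 189, with P(hit 189 first) = 175/189, so E[X_τ^2] = 189^2 · 175/189 + 0 = 33075. Thus E[τ] = E[X_τ^2] − E[M_τ] = 33075 − 30625 = 2450 = 175(189 − 175) = 2450.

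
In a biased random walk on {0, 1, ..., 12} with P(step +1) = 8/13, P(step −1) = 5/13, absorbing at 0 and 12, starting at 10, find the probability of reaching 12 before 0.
P(hit 12 before 0) = (1 − (5/8)^10) / (1 − (5/8)^12) = 1746012224/1755777849

Let u_k denote P(reach 12 before 0 | start at k). Boundary: u_0 = 0, u_12 = 1. Recurrence: u_k = 8/13·u_{k+1} + 5/13·u_{k-1} for 1 ≤ k ≤ 11. Try u_k = A + B·r^k with r = q/p = (5/13)/(8/13) = 5/8. Substitution satisfies the recurrence; boundary conditions give:
  u_k = (1 − r^k) / (1 − r^N) = (1 − (5/8)^10) / (1 − (5/8)^12) = 1746012224/1755777849.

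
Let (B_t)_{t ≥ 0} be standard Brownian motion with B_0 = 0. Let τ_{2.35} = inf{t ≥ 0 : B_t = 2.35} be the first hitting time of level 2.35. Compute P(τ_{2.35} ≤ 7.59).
P(τ_{2.35} ≤ 7.59) = 2(1 − Φ(2.35/√7.59)) = 2(1 − Φ(0.8530)) ≈ 0.3937

By the reflection principle for standard BM, P(τ_b ≤ t) = 2 · P(B_t ≥ b). Since B_t ~ N(0, t), P(B_t ≥ 2.35) = 1 − Φ(2.35/√t) = 1 − Φ(2.35/√7.59) = 1 − Φ(0.8530) ≈ 0.19683. Doubling: P(τ_{2.35} ≤ 7.59) ≈ 2 · 0.19683 = 0.39366 ≈ 0.3937.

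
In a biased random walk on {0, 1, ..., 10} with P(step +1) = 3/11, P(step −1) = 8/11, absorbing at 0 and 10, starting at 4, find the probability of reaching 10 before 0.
P(hit 10 before 0) = (1 − (8/3)^4) / (1 − (8/3)^10) = 53217/19521505

Let u_k denote P(reach 10 before 0 | start at k). Boundary: u_0 = 0, u_10 = 1. Recurrence: u_k = 3/11·u_{k+1} + 8/11·u_{k-1} for 1 ≤ k ≤ 9. Try u_k = A + B·r^k with r = q/p = (8/11)/(3/11) = 8/3. Substitution satisfies the recurrence; boundary conditions give:
  u_k = (1 − r^k) / (1 − r^N) = (1 − (8/3)^4) / (1 − (8/3)^10) = 53217/19521505.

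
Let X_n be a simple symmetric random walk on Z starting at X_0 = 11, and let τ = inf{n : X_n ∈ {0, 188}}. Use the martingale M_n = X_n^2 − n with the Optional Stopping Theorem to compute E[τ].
E[τ] = 1947

M_n = X_n^2 − n is a martingale (since E[X_{n+1}^2 | F_n] = X_n^2 + 1). By OST (τ has finite mean in a bounded region), E[M_τ] = E[M_0] = X_0^2 − 0 = 11^2 = 121. Also E[M_τ] = E[X_τ^2] − E[τ]. The walk exits at 0 or 188, with P(hit 188 first) = 11/188, so E[X_τ^2] = 188^2 · 11/188 + 0 = 2068. Thus E[τ] = E[X_τ^2] − E[M_τ] = 2068 − 121 = 1947 = 11(188 − 11) = 1947.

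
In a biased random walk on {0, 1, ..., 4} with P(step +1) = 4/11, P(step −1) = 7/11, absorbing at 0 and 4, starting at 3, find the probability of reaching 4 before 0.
P(hit 4 before 0) = (1 − (7/4)^3) / (1 − (7/4)^4) = 372/715

Let u_k denote P(reach 4 before 0 | start at k). Boundary: u_0 = 0, u_4 = 1. Recurrence: u_k = 4/11·u_{k+1} + 7/11·u_{k-1} for 1 ≤ k ≤ 3. Try u_k = A + B·r^k with r = q/p = (7/11)/(4/11) = 7/4. Substitution satisfies the recurrence; boundary conditions give:
  u_k = (1 − r^k) / (1 − r^N) = (1 − (7/4)^3) / (1 − (7/4)^4) = 372/715.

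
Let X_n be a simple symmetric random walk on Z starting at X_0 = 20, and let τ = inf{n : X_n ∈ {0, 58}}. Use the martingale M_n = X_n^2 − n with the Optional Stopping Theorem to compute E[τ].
E[τ] = 760

M_n = X_n^2 − n is a martingale (since E[X_{n+1}^2 | F_n] = X_n^2 + 1). By OST (τ has finite mean in a bounded region), E[M_τ] = E[M_0] = X_0^2 − 0 = 20^2 = 400. Also E[M_τ] = E[X_τ^2] − E[τ]. The walk exits at 0 or 58, with P(hit 58 first) = 20/58, so E[X_τ^2] = 58^2 · 20/58 + 0 = 1160. Thus E[τ] = E[X_τ^2] − E[M_τ] = 1160 − 400 = 760 = 20(58 − 20) = 760.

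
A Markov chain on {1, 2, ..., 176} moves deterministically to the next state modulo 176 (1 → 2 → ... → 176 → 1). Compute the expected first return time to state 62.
E[T_62 | X_0 = 62] = 176

The chain cycles deterministically, so starting at state 62 it returns in exactly 176 steps. Equivalently, the stationary distribution is uniform π_j = 1/176 for every state j, so by Kac's formula E[T_62] = 1/π_62 = 176.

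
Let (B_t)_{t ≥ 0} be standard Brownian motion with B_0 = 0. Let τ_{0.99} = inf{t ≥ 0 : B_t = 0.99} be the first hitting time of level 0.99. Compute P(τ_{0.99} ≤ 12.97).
P(τ_{0.99} ≤ 12.97) = 2(1 − Φ(0.99/√12.97)) = 2(1 − Φ(0.2749)) ≈ 0.7834

By the reflection principle for standard BM, P(τ_b ≤ t) = 2 · P(B_t ≥ b). Since B_t ~ N(0, t), P(B_t ≥ 0.99) = 1 − Φ(0.99/√t) = 1 − Φ(0.99/√12.97) = 1 − Φ(0.2749) ≈ 0.39170. Doubling: P(τ_{0.99} ≤ 12.97) ≈ 2 · 0.39170 = 0.78340 ≈ 0.7834.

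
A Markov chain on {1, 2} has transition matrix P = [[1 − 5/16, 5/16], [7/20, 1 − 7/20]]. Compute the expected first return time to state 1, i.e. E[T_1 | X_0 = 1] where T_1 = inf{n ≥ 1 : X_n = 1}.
E[T_1 | X_0 = 1] = 1/π_1 = 53/28

For an irreducible recurrent Markov chain with stationary distribution π, E[T_i | X_0 = i] = 1/π_i (Kac's formula). Here π_1 = (7/20)/(5/16 + 7/20) = (7/20)/(53/80) = 28/53, so E[T_1 | X_0 = 1] = 1/π_1 = (5/16 + 7/20)/(7/20) = (53/80)/(7/20) = 53/28.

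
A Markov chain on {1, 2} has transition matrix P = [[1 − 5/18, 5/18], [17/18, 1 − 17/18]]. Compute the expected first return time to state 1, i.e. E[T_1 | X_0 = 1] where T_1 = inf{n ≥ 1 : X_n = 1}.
E[T_1 | X_0 = 1] = 1/π_1 = 22/17

For an irreducible recurrent Markov chain with stationary distribution π, E[T_i | X_0 = i] = 1/π_i (Kac's formula). Here π_1 = (17/18)/(5/18 + 17/18) = (17/18)/(11/9) = 17/22, so E[T_1 | X_0 = 1] = 1/π_1 = (5/18 + 17/18)/(17/18) = (11/9)/(17/18) = 22/17.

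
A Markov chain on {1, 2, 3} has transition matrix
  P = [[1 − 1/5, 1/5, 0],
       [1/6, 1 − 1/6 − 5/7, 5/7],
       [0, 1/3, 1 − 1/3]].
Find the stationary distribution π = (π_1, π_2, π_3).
π = (35/167, 42/167, 90/167)

This is a birth-death chain on three states, which satisfies detailed balance: π_1 · P_{12} = π_2 · P_{21} and π_2 · P_{23} = π_3 · P_{32}.
From π_1 · 1/5 = π_2 · 1/6: π_2/π_1 = (1/5)/(1/6) = 6/5.
From π_2 · 5/7 = π_3 · 1/3: π_3/π_2 = (5/7)/(1/3) = 15/7.
Take π_1 proportional to 1; then unnormalized π = (1, 6/5, 18/7). Normalize by dividing by the sum 167/35:
  π = (35/167, 42/167, 90/167).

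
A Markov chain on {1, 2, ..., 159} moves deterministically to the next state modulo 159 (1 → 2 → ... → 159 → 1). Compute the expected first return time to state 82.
E[T_82 | X_0 = 82] = 159

The chain cycles deterministically, so starting at state 82 it returns in exactly 159 steps. Equivalently, the stationary distribution is uniform π_j = 1/159 for every state j, so by Kac's formula E[T_82] = 1/π_82 = 159.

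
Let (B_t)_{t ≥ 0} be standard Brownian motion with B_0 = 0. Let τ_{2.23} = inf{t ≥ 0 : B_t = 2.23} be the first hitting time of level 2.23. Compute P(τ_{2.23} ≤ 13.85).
P(τ_{2.23} ≤ 13.85) = 2(1 − Φ(2.23/√13.85)) = 2(1 − Φ(0.5992)) ≈ 0.5490

By the reflection principle for standard BM, P(τ_b ≤ t) = 2 · P(B_t ≥ b). Since B_t ~ N(0, t), P(B_t ≥ 2.23) = 1 − Φ(2.23/√t) = 1 − Φ(2.23/√13.85) = 1 − Φ(0.5992) ≈ 0.27452. Doubling: P(τ_{2.23} ≤ 13.85) ≈ 2 · 0.27452 = 0.54904 ≈ 0.5490.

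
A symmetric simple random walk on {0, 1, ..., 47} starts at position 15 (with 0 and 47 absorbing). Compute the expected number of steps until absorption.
E[τ | X_0 = 15] = 480

Let v_k = E[τ | X_0 = k]. Boundary: v_0 = v_47 = 0. Recurrence: v_k = 1 + (v_{k-1} + v_{k+1})/2 for 1 ≤ k ≤ 46. The particular solution to v_k − (v_{k-1} + v_{k+1})/2 = 1 is v_k = −k^2. Adding homogeneous solution A + B k and matching boundaries gives v_k = k (47 − k). Substituting k = 15: v_15 = 15 · 32 = 480.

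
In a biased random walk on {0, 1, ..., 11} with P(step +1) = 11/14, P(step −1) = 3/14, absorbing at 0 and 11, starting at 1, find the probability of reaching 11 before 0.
P(hit 11 before 0) = (1 − (3/11)^1) / (1 − (3/11)^11) = 25937424601/35663936683

Let u_k denote P(reach 11 before 0 | start at k). Boundary: u_0 = 0, u_11 = 1. Recurrence: u_k = 11/14·u_{k+1} + 3/14·u_{k-1} for 1 ≤ k ≤ 10. Try u_k = A + B·r^k with r = q/p = (3/14)/(11/14) = 3/11. Substitution satisfies the recurrence; boundary conditions give:
  u_k = (1 − r^k) / (1 − r^N) = (1 − (3/11)^1) / (1 − (3/11)^11) = 25937424601/35663936683.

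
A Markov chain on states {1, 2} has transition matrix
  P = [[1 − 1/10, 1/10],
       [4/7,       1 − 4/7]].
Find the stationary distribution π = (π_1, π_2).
π_1 = 40/47, π_2 = 7/47

Solve πP = π with π_1 + π_2 = 1. From πP = π: π_1 · (1 − 1/10) + π_2 · 4/7 = π_1 ⇒ π_2 · 4/7 = π_1 · 1/10 ⇒ π_2/π_1 = (1/10)/(4/7) = 7/40. Together with π_1 + π_2 = 1:
  π_1 = (4/7)/(1/10 + 4/7) = (4/7)/(47/70) = 40/47,
  π_2 = (1/10)/(1/10 + 4/7) = (1/10)/(47/70) = 7/47.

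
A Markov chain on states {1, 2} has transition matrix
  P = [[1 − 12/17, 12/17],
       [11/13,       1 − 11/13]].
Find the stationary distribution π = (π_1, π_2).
π_1 = 187/343, π_2 = 156/343

Solve πP = π with π_1 + π_2 = 1. From πP = π: π_1 · (1 − 12/17) + π_2 · 11/13 = π_1 ⇒ π_2 · 11/13 = π_1 · 12/17 ⇒ π_2/π_1 = (12/17)/(11/13) = 156/187. Together with π_1 + π_2 = 1:
  π_1 = (11/13)/(12/17 + 11/13) = (11/13)/(343/221) = 187/343,
  π_2 = (12/17)/(12/17 + 11/13) = (12/17)/(343/221) = 156/343.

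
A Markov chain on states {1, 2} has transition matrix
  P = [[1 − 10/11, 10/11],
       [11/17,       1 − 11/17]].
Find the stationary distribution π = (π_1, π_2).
π_1 = 121/291, π_2 = 170/291

Solve πP = π with π_1 + π_2 = 1. From πP = π: π_1 · (1 − 10/11) + π_2 · 11/17 = π_1 ⇒ π_2 · 11/17 = π_1 · 10/11 ⇒ π_2/π_1 = (10/11)/(11/17) = 170/121. Together with π_1 + π_2 = 1:
  π_1 = (11/17)/(10/11 + 11/17) = (11/17)/(291/187) = 121/291,
  π_2 = (10/11)/(10/11 + 11/17) = (10/11)/(291/187) = 170/291.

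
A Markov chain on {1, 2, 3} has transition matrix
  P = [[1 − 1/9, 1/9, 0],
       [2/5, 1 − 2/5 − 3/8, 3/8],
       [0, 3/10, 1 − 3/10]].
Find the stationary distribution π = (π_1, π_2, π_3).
π = (8/13, 20/117, 25/117)

This is a birth-death chain on three states, which satisfies detailed balance: π_1 · P_{12} = π_2 · P_{21} and π_2 · P_{23} = π_3 · P_{32}.
From π_1 · 1/9 = π_2 · 2/5: π_2/π_1 = (1/9)/(2/5) = 5/18.
From π_2 · 3/8 = π_3 · 3/10: π_3/π_2 = (3/8)/(3/10) = 5/4.
Take π_1 proportional to 1; then unnormalized π = (1, 5/18, 25/72). Normalize by dividing by the sum 13/8:
  π = (8/13, 20/117, 25/117).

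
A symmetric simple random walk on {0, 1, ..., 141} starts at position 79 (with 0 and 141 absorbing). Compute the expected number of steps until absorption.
E[τ | X_0 = 79] = 4898

Let v_k = E[τ | X_0 = k]. Boundary: v_0 = v_141 = 0. Recurrence: v_k = 1 + (v_{k-1} + v_{k+1})/2 for 1 ≤ k ≤ 140. The particular solution to v_k − (v_{k-1} + v_{k+1})/2 = 1 is v_k = −k^2. Adding homogeneous solution A + B k and matching boundaries gives v_k = k (141 − k). Substituting k = 79: v_79 = 79 · 62 = 4898.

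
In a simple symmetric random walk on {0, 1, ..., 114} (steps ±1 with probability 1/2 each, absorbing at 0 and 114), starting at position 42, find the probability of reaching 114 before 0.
P(hit 114 before 0) = 42/114 = 7/19

Let u_k = P(hit 114 before 0 | start at k). Then u_0 = 0, u_114 = 1, and u_k = u_{k-1}/2 + u_{k+1}/2 for 1 ≤ k ≤ 113. This harmonic recurrence is solved by u_k = k/114, giving u_42 = 42/114 = 7/19.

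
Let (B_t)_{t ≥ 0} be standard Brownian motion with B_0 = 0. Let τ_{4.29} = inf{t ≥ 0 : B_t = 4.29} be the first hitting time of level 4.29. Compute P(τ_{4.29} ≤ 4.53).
P(τ_{4.29} ≤ 4.53) = 2(1 − Φ(4.29/√4.53)) = 2(1 − Φ(2.0156)) ≈ 0.0438

By the reflection principle for standard BM, P(τ_b ≤ t) = 2 · P(B_t ≥ b). Since B_t ~ N(0, t), P(B_t ≥ 4.29) = 1 − Φ(4.29/√t) = 1 − Φ(4.29/√4.53) = 1 − Φ(2.0156) ≈ 0.02192. Doubling: P(τ_{4.29} ≤ 4.53) ≈ 2 · 0.02192 = 0.04384 ≈ 0.0438.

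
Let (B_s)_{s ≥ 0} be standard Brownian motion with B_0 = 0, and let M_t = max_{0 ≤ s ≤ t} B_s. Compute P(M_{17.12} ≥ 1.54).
P(M_{17.12} ≥ 1.54) = 2·P(B_{17.12} ≥ 1.54) = 2(1 − Φ(1.54/√17.12)) ≈ 0.7097

By the reflection principle for Brownian motion, P(M_t ≥ a) = 2 · P(B_t ≥ a) for a ≥ 0. Since B_t ~ N(0, t), P(B_t ≥ 1.54) = 1 − Φ(1.54/√t) = 1 − Φ(1.54/√17.12) = 1 − Φ(0.3722). So
  P(M_{17.12} ≥ 1.54) = 2(1 − Φ(0.3722)) ≈ 0.7097.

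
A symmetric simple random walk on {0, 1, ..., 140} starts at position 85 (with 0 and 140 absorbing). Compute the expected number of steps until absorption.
E[τ | X_0 = 85] = 4675

Let v_k = E[τ | X_0 = k]. Boundary: v_0 = v_140 = 0. Recurrence: v_k = 1 + (v_{k-1} + v_{k+1})/2 for 1 ≤ k ≤ 139. The particular solution to v_k − (v_{k-1} + v_{k+1})/2 = 1 is v_k = −k^2. Adding homogeneous solution A + B k and matching boundaries gives v_k = k (140 − k). Substituting k = 85: v_85 = 85 · 55 = 4675.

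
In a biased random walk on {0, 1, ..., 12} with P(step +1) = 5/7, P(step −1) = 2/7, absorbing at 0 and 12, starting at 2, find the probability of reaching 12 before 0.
P(hit 12 before 0) = (1 − (2/5)^2) / (1 − (2/5)^12) = 9765625/11625549

Let u_k denote P(reach 12 before 0 | start at k). Boundary: u_0 = 0, u_12 = 1. Recurrence: u_k = 5/7·u_{k+1} + 2/7·u_{k-1} for 1 ≤ k ≤ 11. Try u_k = A + B·r^k with r = q/p = (2/7)/(5/7) = 2/5. Substitution satisfies the recurrence; boundary conditions give:
  u_k = (1 − r^k) / (1 − r^N) = (1 − (2/5)^2) / (1 − (2/5)^12) = 9765625/11625549.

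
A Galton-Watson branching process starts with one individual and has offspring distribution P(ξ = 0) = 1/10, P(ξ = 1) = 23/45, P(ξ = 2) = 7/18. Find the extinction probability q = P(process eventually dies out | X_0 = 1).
q = 9/35

The pgf is f(s) = 1/10 + 23/45·s + 7/18·s². The extinction probability q is the smallest fixed point of f in [0, 1]. Setting s = f(s):
  7/18·s² + (23/45 − 1)·s + 1/10 = 0
  7/18·s² − (1/10 + 7/18)·s + 1/10 = 0
which factors as (s − 1)·(7/18·s − 1/10) = 0, giving roots s = 1 and s = (1/10)/(7/18) = 9/35.
Mean offspring μ = 23/45 + 2·7/18 = 58/45 > 1 (supercritical), so q < 1. The extinction probability is the smaller root: q = (1/10)/(7/18) = 9/35.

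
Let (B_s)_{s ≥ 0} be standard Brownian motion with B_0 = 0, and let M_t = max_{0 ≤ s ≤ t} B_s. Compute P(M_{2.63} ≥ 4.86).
P(M_{2.63} ≥ 4.86) = 2·P(B_{2.63} ≥ 4.86) = 2(1 − Φ(4.86/√2.63)) ≈ 0.0027

By the reflection principle for Brownian motion, P(M_t ≥ a) = 2 · P(B_t ≥ a) for a ≥ 0. Since B_t ~ N(0, t), P(B_t ≥ 4.86) = 1 − Φ(4.86/√t) = 1 − Φ(4.86/√2.63) = 1 − Φ(2.9968). So
  P(M_{2.63} ≥ 4.86) = 2(1 − Φ(2.9968)) ≈ 0.0027.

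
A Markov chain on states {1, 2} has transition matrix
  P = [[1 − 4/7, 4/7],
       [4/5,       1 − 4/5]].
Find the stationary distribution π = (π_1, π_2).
π_1 = 7/12, π_2 = 5/12

Solve πP = π with π_1 + π_2 = 1. From πP = π: π_1 · (1 − 4/7) + π_2 · 4/5 = π_1 ⇒ π_2 · 4/5 = π_1 · 4/7 ⇒ π_2/π_1 = (4/7)/(4/5) = 5/7. Together with π_1 + π_2 = 1:
  π_1 = (4/5)/(4/7 + 4/5) = (4/5)/(48/35) = 7/12,
  π_2 = (4/7)/(4/7 + 4/5) = (4/7)/(48/35) = 5/12.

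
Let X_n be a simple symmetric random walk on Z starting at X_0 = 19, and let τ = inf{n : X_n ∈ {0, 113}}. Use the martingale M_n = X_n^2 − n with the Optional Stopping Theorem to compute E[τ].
E[τ] = 1786

M_n = X_n^2 − n is a martingale (since E[X_{n+1}^2 | F_n] = X_n^2 + 1). By OST (τ has finite mean in a bounded region), E[M_τ] = E[M_0] = X_0^2 − 0 = 19^2 = 361. Also E[M_τ] = E[X_τ^2] − E[τ]. The walk exits at 0 or 113, with P(hit 113 first) = 19/113, so E[X_τ^2] = 113^2 · 19/113 + 0 = 2147. Thus E[τ] = E[X_τ^2] − E[M_τ] = 2147 − 361 = 1786 = 19(113 − 19) = 1786.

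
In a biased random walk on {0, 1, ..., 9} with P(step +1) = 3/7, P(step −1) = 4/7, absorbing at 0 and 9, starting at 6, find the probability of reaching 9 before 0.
P(hit 9 before 0) = (1 − (4/3)^6) / (1 − (4/3)^9) = 2457/6553

Let u_k denote P(reach 9 before 0 | start at k). Boundary: u_0 = 0, u_9 = 1. Recurrence: u_k = 3/7·u_{k+1} + 4/7·u_{k-1} for 1 ≤ k ≤ 8. Try u_k = A + B·r^k with r = q/p = (4/7)/(3/7) = 4/3. Substitution satisfies the recurrence; boundary conditions give:
  u_k = (1 − r^k) / (1 − r^N) = (1 − (4/3)^6) / (1 − (4/3)^9) = 2457/6553.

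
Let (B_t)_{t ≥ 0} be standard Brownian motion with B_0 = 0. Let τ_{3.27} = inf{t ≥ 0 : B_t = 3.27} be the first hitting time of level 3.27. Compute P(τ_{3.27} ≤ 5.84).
P(τ_{3.27} ≤ 5.84) = 2(1 − Φ(3.27/√5.84)) = 2(1 − Φ(1.3531)) ≈ 0.1760

By the reflection principle for standard BM, P(τ_b ≤ t) = 2 · P(B_t ≥ b). Since B_t ~ N(0, t), P(B_t ≥ 3.27) = 1 − Φ(3.27/√t) = 1 − Φ(3.27/√5.84) = 1 − Φ(1.3531) ≈ 0.08801. Doubling: P(τ_{3.27} ≤ 5.84) ≈ 2 · 0.08801 = 0.17602 ≈ 0.1760.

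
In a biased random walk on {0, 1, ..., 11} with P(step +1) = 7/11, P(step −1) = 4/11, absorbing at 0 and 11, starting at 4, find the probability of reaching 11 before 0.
P(hit 11 before 0) = (1 − (4/7)^4) / (1 − (4/7)^11) = 588833245/657710813

Let u_k denote P(reach 11 before 0 | start at k). Boundary: u_0 = 0, u_11 = 1. Recurrence: u_k = 7/11·u_{k+1} + 4/11·u_{k-1} for 1 ≤ k ≤ 10. Try u_k = A + B·r^k with r = q/p = (4/11)/(7/11) = 4/7. Substitution satisfies the recurrence; boundary conditions give:
  u_k = (1 − r^k) / (1 − r^N) = (1 − (4/7)^4) / (1 − (4/7)^11) = 588833245/657710813.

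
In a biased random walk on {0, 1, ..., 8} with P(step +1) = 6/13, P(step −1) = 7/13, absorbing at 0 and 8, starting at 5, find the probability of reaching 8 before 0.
P(hit 8 before 0) = (1 − (7/6)^5) / (1 − (7/6)^8) = 1950696/4085185

Let u_k denote P(reach 8 before 0 | start at k). Boundary: u_0 = 0, u_8 = 1. Recurrence: u_k = 6/13·u_{k+1} + 7/13·u_{k-1} for 1 ≤ k ≤ 7. Try u_k = A + B·r^k with r = q/p = (7/13)/(6/13) = 7/6. Substitution satisfies the recurrence; boundary conditions give:
  u_k = (1 − r^k) / (1 − r^N) = (1 − (7/6)^5) / (1 − (7/6)^8) = 1950696/4085185.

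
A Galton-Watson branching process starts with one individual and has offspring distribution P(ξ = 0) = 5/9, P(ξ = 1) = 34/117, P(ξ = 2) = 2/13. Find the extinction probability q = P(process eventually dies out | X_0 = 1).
q = 1

Mean offspring μ = 0·5/9 + 1·34/117 + 2·2/13 = 70/117 ≤ 1. For μ ≤ 1 with offspring not concentrated at 1, the Galton-Watson process goes extinct almost surely, so q = 1.
(Algebraic check: The pgf is f(s) = 5/9 + 34/117·s + 2/13·s². The extinction probability q is the smallest fixed point of f in [0, 1]. Setting s = f(s):
  2/13·s² + (34/117 − 1)·s + 5/9 = 0
  2/13·s² − (5/9 + 2/13)·s + 5/9 = 0
which factors as (s − 1)·(2/13·s − 5/9) = 0, giving roots s = 1 and s = (5/9)/(2/13) = 65/18. Since 65/18 ≥ 1, the smallest root in [0, 1] is s = 1.)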